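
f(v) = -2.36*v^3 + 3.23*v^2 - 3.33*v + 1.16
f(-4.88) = 368.60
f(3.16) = -51.58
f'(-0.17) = -4.63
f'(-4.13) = -150.77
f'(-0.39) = -6.93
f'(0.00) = -3.33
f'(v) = -7.08*v^2 + 6.46*v - 3.33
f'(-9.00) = -634.95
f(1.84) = -8.73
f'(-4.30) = -162.02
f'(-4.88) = -203.46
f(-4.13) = 236.26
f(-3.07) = 110.11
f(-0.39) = 3.09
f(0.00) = 1.16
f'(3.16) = -53.61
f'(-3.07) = -89.89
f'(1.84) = -15.41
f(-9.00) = 2013.20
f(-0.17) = 1.83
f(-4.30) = 262.84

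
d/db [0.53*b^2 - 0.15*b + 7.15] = 1.06*b - 0.15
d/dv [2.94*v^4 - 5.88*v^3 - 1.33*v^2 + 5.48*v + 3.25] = 11.76*v^3 - 17.64*v^2 - 2.66*v + 5.48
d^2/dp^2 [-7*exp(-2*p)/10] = -14*exp(-2*p)/5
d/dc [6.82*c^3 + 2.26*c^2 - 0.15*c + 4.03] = 20.46*c^2 + 4.52*c - 0.15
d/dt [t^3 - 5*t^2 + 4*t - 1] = 3*t^2 - 10*t + 4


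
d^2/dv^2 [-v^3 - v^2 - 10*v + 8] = -6*v - 2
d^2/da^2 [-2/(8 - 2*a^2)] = 2*(3*a^2 + 4)/(a^2 - 4)^3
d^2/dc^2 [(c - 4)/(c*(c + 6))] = 2*(c^3 - 12*c^2 - 72*c - 144)/(c^3*(c^3 + 18*c^2 + 108*c + 216))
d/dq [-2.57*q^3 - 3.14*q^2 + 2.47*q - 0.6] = -7.71*q^2 - 6.28*q + 2.47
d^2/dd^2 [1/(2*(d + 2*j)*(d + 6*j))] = ((d + 2*j)^2 + (d + 2*j)*(d + 6*j) + (d + 6*j)^2)/((d + 2*j)^3*(d + 6*j)^3)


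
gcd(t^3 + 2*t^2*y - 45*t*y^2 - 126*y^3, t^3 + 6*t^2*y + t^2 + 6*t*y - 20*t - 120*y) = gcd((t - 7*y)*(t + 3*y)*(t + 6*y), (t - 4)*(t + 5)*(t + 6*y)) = t + 6*y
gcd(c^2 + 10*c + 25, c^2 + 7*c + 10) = c + 5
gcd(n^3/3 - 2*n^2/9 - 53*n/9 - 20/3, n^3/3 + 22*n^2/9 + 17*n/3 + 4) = n^2 + 13*n/3 + 4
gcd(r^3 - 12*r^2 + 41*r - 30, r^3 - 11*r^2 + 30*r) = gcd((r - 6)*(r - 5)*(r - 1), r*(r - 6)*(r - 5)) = r^2 - 11*r + 30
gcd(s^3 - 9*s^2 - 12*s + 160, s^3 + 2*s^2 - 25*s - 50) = s - 5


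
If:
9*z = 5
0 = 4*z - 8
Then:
No Solution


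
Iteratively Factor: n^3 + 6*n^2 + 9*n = (n)*(n^2 + 6*n + 9) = n*(n + 3)*(n + 3)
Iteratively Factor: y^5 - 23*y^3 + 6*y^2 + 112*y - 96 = (y + 4)*(y^4 - 4*y^3 - 7*y^2 + 34*y - 24) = (y + 3)*(y + 4)*(y^3 - 7*y^2 + 14*y - 8) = (y - 4)*(y + 3)*(y + 4)*(y^2 - 3*y + 2) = (y - 4)*(y - 1)*(y + 3)*(y + 4)*(y - 2)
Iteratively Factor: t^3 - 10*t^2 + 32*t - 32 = (t - 4)*(t^2 - 6*t + 8) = (t - 4)*(t - 2)*(t - 4)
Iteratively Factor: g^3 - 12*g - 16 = (g + 2)*(g^2 - 2*g - 8) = (g - 4)*(g + 2)*(g + 2)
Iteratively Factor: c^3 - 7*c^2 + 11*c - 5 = (c - 5)*(c^2 - 2*c + 1) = (c - 5)*(c - 1)*(c - 1)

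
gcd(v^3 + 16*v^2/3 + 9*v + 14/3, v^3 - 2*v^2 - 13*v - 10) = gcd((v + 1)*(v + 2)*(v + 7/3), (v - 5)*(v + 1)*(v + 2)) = v^2 + 3*v + 2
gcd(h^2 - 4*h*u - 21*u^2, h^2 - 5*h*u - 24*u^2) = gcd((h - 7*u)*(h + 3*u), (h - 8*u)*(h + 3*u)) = h + 3*u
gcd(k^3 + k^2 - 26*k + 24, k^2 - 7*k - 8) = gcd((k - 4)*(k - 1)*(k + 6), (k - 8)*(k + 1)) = 1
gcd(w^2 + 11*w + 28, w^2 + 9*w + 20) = w + 4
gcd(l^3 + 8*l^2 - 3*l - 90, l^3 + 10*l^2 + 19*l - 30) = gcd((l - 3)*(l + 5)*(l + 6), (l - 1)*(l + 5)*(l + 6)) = l^2 + 11*l + 30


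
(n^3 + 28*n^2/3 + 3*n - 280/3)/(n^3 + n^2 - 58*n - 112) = (3*n^2 + 7*n - 40)/(3*(n^2 - 6*n - 16))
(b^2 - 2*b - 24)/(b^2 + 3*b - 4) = (b - 6)/(b - 1)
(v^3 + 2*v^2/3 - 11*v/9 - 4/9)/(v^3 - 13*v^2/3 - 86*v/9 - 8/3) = (v - 1)/(v - 6)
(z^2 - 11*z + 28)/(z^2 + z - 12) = (z^2 - 11*z + 28)/(z^2 + z - 12)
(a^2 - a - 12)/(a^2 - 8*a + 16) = (a + 3)/(a - 4)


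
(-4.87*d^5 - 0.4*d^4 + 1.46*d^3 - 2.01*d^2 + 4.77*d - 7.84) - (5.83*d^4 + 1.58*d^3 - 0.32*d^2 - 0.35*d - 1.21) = -4.87*d^5 - 6.23*d^4 - 0.12*d^3 - 1.69*d^2 + 5.12*d - 6.63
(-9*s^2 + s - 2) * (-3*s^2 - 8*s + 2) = 27*s^4 + 69*s^3 - 20*s^2 + 18*s - 4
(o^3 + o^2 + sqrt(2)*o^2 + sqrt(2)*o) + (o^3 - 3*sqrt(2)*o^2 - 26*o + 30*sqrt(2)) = 2*o^3 - 2*sqrt(2)*o^2 + o^2 - 26*o + sqrt(2)*o + 30*sqrt(2)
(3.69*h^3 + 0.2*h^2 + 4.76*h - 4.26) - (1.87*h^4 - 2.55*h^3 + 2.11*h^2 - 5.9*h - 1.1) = -1.87*h^4 + 6.24*h^3 - 1.91*h^2 + 10.66*h - 3.16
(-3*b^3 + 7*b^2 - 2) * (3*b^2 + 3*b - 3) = -9*b^5 + 12*b^4 + 30*b^3 - 27*b^2 - 6*b + 6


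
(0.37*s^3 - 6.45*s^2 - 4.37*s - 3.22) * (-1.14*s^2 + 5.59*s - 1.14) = -0.4218*s^5 + 9.4213*s^4 - 31.4955*s^3 - 13.4045*s^2 - 13.018*s + 3.6708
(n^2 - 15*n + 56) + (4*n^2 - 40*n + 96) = 5*n^2 - 55*n + 152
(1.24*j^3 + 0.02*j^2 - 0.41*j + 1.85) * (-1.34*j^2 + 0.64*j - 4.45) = -1.6616*j^5 + 0.7668*j^4 - 4.9558*j^3 - 2.8304*j^2 + 3.0085*j - 8.2325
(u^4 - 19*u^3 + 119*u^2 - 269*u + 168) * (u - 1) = u^5 - 20*u^4 + 138*u^3 - 388*u^2 + 437*u - 168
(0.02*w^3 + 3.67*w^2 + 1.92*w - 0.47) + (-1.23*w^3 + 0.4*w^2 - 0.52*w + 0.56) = -1.21*w^3 + 4.07*w^2 + 1.4*w + 0.0900000000000001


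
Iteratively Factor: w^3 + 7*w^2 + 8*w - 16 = (w + 4)*(w^2 + 3*w - 4) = (w - 1)*(w + 4)*(w + 4)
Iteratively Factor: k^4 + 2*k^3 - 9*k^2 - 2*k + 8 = (k + 4)*(k^3 - 2*k^2 - k + 2) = (k + 1)*(k + 4)*(k^2 - 3*k + 2) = (k - 2)*(k + 1)*(k + 4)*(k - 1)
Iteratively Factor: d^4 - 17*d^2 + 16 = (d - 1)*(d^3 + d^2 - 16*d - 16) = (d - 4)*(d - 1)*(d^2 + 5*d + 4) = (d - 4)*(d - 1)*(d + 4)*(d + 1)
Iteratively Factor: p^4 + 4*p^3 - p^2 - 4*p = (p - 1)*(p^3 + 5*p^2 + 4*p) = (p - 1)*(p + 1)*(p^2 + 4*p) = p*(p - 1)*(p + 1)*(p + 4)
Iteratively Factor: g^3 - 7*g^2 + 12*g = (g - 3)*(g^2 - 4*g) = (g - 4)*(g - 3)*(g)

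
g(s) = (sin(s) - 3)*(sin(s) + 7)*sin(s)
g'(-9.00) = 21.67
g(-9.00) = 9.26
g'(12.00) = -20.61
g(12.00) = 12.27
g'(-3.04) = 21.67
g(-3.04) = 2.17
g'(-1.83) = 6.65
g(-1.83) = 23.13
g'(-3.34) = 18.93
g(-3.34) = -3.98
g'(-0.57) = -20.58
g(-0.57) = 12.34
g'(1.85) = 2.90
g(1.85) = -15.60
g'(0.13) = -19.74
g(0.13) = -2.65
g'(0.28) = -17.84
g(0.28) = -5.48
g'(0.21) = -18.78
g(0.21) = -4.19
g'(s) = (sin(s) - 3)*(sin(s) + 7)*cos(s) + (sin(s) - 3)*sin(s)*cos(s) + (sin(s) + 7)*sin(s)*cos(s) = (3*sin(s)^2 + 8*sin(s) - 21)*cos(s)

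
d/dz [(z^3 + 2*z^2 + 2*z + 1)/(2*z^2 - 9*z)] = (2*z^4 - 18*z^3 - 22*z^2 - 4*z + 9)/(z^2*(4*z^2 - 36*z + 81))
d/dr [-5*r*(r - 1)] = 5 - 10*r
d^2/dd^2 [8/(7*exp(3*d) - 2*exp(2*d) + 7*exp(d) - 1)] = 8*((-63*exp(2*d) + 8*exp(d) - 7)*(7*exp(3*d) - 2*exp(2*d) + 7*exp(d) - 1) + 2*(21*exp(2*d) - 4*exp(d) + 7)^2*exp(d))*exp(d)/(7*exp(3*d) - 2*exp(2*d) + 7*exp(d) - 1)^3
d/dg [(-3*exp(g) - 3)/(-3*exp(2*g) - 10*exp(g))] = 3*(-3*exp(2*g) - 6*exp(g) - 10)*exp(-g)/(9*exp(2*g) + 60*exp(g) + 100)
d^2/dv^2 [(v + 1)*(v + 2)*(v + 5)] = 6*v + 16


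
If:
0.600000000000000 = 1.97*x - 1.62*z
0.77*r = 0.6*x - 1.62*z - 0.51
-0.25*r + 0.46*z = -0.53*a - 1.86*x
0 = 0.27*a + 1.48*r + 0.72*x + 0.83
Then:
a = -1.39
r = -0.47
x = 0.33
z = 0.03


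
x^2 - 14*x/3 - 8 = (x - 6)*(x + 4/3)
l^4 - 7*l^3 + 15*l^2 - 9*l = l*(l - 3)^2*(l - 1)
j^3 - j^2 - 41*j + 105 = (j - 5)*(j - 3)*(j + 7)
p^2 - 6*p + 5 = (p - 5)*(p - 1)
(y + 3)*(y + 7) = y^2 + 10*y + 21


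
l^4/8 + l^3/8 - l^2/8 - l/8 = l*(l/4 + 1/4)*(l/2 + 1/2)*(l - 1)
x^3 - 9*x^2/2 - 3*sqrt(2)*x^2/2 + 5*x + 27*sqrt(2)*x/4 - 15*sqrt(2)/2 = (x - 5/2)*(x - 2)*(x - 3*sqrt(2)/2)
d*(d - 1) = d^2 - d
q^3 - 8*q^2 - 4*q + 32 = (q - 8)*(q - 2)*(q + 2)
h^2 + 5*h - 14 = (h - 2)*(h + 7)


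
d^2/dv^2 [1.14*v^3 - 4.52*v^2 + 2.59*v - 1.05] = 6.84*v - 9.04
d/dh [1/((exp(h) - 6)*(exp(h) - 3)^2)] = ((6 - exp(h))*(exp(h) - 3) - 2*(exp(h) - 6)^2)*exp(h)/((exp(h) - 6)^3*(exp(h) - 3)^3)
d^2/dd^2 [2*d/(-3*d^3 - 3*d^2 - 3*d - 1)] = 12*(-3*d*(3*d^2 + 2*d + 1)^2 + (3*d^2 + d*(3*d + 1) + 2*d + 1)*(3*d^3 + 3*d^2 + 3*d + 1))/(3*d^3 + 3*d^2 + 3*d + 1)^3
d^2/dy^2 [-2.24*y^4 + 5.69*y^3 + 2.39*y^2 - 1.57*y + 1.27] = -26.88*y^2 + 34.14*y + 4.78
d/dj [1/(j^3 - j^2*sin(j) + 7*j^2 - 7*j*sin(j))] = (j^2*cos(j) - 3*j^2 + 2*j*sin(j) + 7*j*cos(j) - 14*j + 7*sin(j))/(j^2*(j + 7)^2*(j - sin(j))^2)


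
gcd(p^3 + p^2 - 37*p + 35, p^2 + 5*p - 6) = p - 1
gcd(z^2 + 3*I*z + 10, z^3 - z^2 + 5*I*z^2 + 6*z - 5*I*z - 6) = 1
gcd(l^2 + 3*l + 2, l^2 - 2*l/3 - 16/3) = l + 2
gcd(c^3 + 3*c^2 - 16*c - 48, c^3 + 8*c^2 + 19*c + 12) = c^2 + 7*c + 12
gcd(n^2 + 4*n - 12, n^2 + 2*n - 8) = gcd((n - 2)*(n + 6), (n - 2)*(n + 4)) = n - 2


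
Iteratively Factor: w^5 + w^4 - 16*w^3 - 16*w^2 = (w)*(w^4 + w^3 - 16*w^2 - 16*w) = w^2*(w^3 + w^2 - 16*w - 16) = w^2*(w + 1)*(w^2 - 16) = w^2*(w + 1)*(w + 4)*(w - 4)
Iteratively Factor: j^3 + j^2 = (j)*(j^2 + j) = j*(j + 1)*(j)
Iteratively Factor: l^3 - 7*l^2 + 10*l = (l)*(l^2 - 7*l + 10) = l*(l - 2)*(l - 5)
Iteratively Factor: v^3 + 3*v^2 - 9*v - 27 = (v + 3)*(v^2 - 9) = (v + 3)^2*(v - 3)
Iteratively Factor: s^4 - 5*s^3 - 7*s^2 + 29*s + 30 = (s - 3)*(s^3 - 2*s^2 - 13*s - 10) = (s - 3)*(s + 2)*(s^2 - 4*s - 5) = (s - 5)*(s - 3)*(s + 2)*(s + 1)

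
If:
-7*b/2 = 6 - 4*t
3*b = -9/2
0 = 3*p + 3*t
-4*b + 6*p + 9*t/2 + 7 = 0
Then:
No Solution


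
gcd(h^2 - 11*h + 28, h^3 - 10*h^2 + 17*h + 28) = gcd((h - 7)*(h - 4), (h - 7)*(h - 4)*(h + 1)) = h^2 - 11*h + 28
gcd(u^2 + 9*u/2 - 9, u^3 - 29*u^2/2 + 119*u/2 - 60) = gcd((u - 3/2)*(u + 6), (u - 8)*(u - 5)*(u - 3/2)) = u - 3/2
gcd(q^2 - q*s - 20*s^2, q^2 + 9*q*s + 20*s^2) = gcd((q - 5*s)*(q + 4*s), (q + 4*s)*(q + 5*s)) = q + 4*s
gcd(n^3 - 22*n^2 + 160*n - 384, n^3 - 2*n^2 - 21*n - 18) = n - 6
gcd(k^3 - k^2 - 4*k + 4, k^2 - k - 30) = 1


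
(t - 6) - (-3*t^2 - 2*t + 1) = 3*t^2 + 3*t - 7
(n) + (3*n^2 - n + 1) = 3*n^2 + 1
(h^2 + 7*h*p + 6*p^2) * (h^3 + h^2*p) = h^5 + 8*h^4*p + 13*h^3*p^2 + 6*h^2*p^3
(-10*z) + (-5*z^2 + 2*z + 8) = -5*z^2 - 8*z + 8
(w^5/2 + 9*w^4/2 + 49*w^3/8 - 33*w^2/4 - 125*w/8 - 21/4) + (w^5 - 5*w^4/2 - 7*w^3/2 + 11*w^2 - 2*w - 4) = 3*w^5/2 + 2*w^4 + 21*w^3/8 + 11*w^2/4 - 141*w/8 - 37/4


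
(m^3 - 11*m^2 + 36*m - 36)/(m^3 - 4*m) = (m^2 - 9*m + 18)/(m*(m + 2))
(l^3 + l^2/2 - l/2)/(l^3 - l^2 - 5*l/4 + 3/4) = 2*l/(2*l - 3)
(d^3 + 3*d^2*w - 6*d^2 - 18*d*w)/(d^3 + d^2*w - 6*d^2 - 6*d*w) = (d + 3*w)/(d + w)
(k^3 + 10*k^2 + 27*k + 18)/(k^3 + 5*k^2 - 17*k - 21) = (k^2 + 9*k + 18)/(k^2 + 4*k - 21)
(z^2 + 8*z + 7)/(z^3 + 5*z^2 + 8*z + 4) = (z + 7)/(z^2 + 4*z + 4)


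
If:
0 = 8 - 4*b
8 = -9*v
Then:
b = 2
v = -8/9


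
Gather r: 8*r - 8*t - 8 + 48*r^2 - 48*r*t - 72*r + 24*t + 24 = 48*r^2 + r*(-48*t - 64) + 16*t + 16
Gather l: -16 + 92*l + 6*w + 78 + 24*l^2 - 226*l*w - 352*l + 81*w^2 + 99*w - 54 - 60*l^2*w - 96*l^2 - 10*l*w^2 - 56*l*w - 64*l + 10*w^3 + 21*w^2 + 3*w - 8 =l^2*(-60*w - 72) + l*(-10*w^2 - 282*w - 324) + 10*w^3 + 102*w^2 + 108*w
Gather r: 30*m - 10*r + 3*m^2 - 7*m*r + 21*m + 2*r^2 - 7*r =3*m^2 + 51*m + 2*r^2 + r*(-7*m - 17)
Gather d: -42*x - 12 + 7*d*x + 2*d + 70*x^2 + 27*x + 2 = d*(7*x + 2) + 70*x^2 - 15*x - 10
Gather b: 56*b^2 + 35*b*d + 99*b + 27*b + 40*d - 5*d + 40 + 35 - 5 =56*b^2 + b*(35*d + 126) + 35*d + 70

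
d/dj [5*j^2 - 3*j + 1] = 10*j - 3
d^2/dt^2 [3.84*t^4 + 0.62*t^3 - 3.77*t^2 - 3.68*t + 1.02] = 46.08*t^2 + 3.72*t - 7.54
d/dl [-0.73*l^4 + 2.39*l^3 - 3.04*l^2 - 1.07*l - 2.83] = -2.92*l^3 + 7.17*l^2 - 6.08*l - 1.07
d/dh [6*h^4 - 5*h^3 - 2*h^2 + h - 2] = 24*h^3 - 15*h^2 - 4*h + 1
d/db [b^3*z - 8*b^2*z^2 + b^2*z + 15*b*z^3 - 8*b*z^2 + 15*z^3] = z*(3*b^2 - 16*b*z + 2*b + 15*z^2 - 8*z)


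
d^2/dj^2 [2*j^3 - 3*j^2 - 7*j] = 12*j - 6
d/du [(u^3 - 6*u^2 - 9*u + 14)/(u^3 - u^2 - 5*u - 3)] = (5*u^3 + 3*u^2 - 33*u + 97)/(u^5 - 3*u^4 - 6*u^3 + 10*u^2 + 21*u + 9)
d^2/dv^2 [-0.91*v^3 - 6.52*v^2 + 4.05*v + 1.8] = -5.46*v - 13.04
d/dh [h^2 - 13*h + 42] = 2*h - 13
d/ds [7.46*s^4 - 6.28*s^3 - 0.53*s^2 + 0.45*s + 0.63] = 29.84*s^3 - 18.84*s^2 - 1.06*s + 0.45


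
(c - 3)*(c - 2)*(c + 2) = c^3 - 3*c^2 - 4*c + 12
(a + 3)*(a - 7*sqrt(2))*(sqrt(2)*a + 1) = sqrt(2)*a^3 - 13*a^2 + 3*sqrt(2)*a^2 - 39*a - 7*sqrt(2)*a - 21*sqrt(2)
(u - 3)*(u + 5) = u^2 + 2*u - 15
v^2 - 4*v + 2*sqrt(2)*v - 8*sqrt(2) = (v - 4)*(v + 2*sqrt(2))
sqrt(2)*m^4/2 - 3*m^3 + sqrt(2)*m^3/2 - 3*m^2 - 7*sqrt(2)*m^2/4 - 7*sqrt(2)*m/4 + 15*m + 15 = (m - 5*sqrt(2)/2)*(m - 2*sqrt(2))*(m + 3*sqrt(2)/2)*(sqrt(2)*m/2 + sqrt(2)/2)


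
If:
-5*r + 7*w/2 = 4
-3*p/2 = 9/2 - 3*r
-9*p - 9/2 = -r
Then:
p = -6/17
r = 45/34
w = 361/119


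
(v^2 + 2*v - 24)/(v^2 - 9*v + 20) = (v + 6)/(v - 5)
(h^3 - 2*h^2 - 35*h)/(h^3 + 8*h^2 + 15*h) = (h - 7)/(h + 3)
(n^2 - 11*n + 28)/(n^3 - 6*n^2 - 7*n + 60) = (n - 7)/(n^2 - 2*n - 15)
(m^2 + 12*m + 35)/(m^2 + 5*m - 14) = (m + 5)/(m - 2)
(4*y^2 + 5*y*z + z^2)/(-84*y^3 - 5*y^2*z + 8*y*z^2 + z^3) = (-y - z)/(21*y^2 - 4*y*z - z^2)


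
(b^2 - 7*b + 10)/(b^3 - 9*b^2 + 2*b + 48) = (b^2 - 7*b + 10)/(b^3 - 9*b^2 + 2*b + 48)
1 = 1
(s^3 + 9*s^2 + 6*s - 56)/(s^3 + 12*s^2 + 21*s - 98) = (s + 4)/(s + 7)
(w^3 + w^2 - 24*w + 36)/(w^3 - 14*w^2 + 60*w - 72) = (w^2 + 3*w - 18)/(w^2 - 12*w + 36)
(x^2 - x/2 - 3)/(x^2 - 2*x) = (x + 3/2)/x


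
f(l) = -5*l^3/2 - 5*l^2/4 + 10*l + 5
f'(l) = -15*l^2/2 - 5*l/2 + 10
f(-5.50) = 328.12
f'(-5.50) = -203.12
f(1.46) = 9.16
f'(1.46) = -9.64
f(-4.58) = 173.16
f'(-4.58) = -135.87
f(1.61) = 7.43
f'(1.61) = -13.47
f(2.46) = -15.18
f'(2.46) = -41.54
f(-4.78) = 201.68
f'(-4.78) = -149.41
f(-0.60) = -0.91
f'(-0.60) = 8.80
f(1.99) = 0.25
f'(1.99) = -24.68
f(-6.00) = 440.00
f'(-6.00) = -245.00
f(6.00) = -520.00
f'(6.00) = -275.00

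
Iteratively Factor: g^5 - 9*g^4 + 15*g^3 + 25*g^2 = (g)*(g^4 - 9*g^3 + 15*g^2 + 25*g) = g*(g + 1)*(g^3 - 10*g^2 + 25*g) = g^2*(g + 1)*(g^2 - 10*g + 25) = g^2*(g - 5)*(g + 1)*(g - 5)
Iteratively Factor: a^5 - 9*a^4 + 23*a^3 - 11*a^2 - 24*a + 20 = (a - 5)*(a^4 - 4*a^3 + 3*a^2 + 4*a - 4) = (a - 5)*(a - 2)*(a^3 - 2*a^2 - a + 2) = (a - 5)*(a - 2)*(a + 1)*(a^2 - 3*a + 2) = (a - 5)*(a - 2)^2*(a + 1)*(a - 1)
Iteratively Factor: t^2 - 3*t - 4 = (t + 1)*(t - 4)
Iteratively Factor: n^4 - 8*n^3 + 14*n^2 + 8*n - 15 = (n - 3)*(n^3 - 5*n^2 - n + 5) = (n - 3)*(n + 1)*(n^2 - 6*n + 5) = (n - 3)*(n - 1)*(n + 1)*(n - 5)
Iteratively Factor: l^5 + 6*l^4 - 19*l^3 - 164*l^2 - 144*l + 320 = (l + 4)*(l^4 + 2*l^3 - 27*l^2 - 56*l + 80) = (l - 5)*(l + 4)*(l^3 + 7*l^2 + 8*l - 16) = (l - 5)*(l + 4)^2*(l^2 + 3*l - 4) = (l - 5)*(l - 1)*(l + 4)^2*(l + 4)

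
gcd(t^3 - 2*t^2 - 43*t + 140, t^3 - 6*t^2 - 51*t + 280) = t^2 + 2*t - 35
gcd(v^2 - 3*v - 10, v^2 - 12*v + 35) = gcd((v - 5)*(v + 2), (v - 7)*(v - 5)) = v - 5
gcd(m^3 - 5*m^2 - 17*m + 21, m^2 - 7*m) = m - 7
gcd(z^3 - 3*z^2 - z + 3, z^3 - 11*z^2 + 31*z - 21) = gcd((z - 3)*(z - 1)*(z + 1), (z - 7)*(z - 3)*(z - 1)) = z^2 - 4*z + 3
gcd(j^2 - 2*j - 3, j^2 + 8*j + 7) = j + 1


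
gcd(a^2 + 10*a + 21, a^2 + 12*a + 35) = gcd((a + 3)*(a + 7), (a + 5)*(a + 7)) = a + 7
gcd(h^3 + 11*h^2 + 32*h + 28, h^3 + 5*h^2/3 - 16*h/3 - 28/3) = h^2 + 4*h + 4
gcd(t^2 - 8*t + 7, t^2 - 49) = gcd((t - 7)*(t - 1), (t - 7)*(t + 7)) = t - 7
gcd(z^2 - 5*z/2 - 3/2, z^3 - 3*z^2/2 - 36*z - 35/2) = z + 1/2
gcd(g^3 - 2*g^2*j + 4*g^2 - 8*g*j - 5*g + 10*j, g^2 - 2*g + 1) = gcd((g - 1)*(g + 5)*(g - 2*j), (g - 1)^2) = g - 1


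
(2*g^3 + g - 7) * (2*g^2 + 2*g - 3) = 4*g^5 + 4*g^4 - 4*g^3 - 12*g^2 - 17*g + 21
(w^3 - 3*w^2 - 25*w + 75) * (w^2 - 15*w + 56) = w^5 - 18*w^4 + 76*w^3 + 282*w^2 - 2525*w + 4200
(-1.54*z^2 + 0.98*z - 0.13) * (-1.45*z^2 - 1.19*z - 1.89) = 2.233*z^4 + 0.4116*z^3 + 1.9329*z^2 - 1.6975*z + 0.2457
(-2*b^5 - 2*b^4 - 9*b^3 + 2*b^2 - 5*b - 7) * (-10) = 20*b^5 + 20*b^4 + 90*b^3 - 20*b^2 + 50*b + 70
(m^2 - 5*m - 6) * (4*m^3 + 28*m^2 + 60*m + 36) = 4*m^5 + 8*m^4 - 104*m^3 - 432*m^2 - 540*m - 216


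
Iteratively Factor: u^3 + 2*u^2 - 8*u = (u)*(u^2 + 2*u - 8) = u*(u - 2)*(u + 4)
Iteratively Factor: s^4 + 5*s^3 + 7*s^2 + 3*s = (s + 3)*(s^3 + 2*s^2 + s) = (s + 1)*(s + 3)*(s^2 + s) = (s + 1)^2*(s + 3)*(s)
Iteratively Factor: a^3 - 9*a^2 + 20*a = (a - 5)*(a^2 - 4*a) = a*(a - 5)*(a - 4)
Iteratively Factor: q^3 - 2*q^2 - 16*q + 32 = (q - 4)*(q^2 + 2*q - 8) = (q - 4)*(q + 4)*(q - 2)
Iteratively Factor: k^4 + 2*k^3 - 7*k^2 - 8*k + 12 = (k + 2)*(k^3 - 7*k + 6) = (k - 1)*(k + 2)*(k^2 + k - 6) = (k - 1)*(k + 2)*(k + 3)*(k - 2)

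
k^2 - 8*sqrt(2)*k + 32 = (k - 4*sqrt(2))^2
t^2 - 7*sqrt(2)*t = t*(t - 7*sqrt(2))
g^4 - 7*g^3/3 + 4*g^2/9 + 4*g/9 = g*(g - 2)*(g - 2/3)*(g + 1/3)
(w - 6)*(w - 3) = w^2 - 9*w + 18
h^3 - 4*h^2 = h^2*(h - 4)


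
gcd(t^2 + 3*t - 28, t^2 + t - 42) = t + 7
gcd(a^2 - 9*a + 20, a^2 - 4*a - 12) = 1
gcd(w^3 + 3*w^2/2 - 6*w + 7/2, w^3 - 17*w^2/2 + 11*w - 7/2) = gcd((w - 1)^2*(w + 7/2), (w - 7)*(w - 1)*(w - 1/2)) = w - 1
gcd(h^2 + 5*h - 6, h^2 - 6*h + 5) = h - 1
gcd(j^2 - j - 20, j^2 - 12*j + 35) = j - 5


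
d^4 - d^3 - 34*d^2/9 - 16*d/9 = d*(d - 8/3)*(d + 2/3)*(d + 1)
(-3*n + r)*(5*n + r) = -15*n^2 + 2*n*r + r^2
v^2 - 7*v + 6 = (v - 6)*(v - 1)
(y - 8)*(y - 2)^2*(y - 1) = y^4 - 13*y^3 + 48*y^2 - 68*y + 32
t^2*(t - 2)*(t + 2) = t^4 - 4*t^2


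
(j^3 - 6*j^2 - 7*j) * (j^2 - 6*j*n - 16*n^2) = j^5 - 6*j^4*n - 6*j^4 - 16*j^3*n^2 + 36*j^3*n - 7*j^3 + 96*j^2*n^2 + 42*j^2*n + 112*j*n^2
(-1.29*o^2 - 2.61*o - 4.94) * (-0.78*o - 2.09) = 1.0062*o^3 + 4.7319*o^2 + 9.3081*o + 10.3246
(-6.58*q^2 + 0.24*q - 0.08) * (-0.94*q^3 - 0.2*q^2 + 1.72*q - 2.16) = 6.1852*q^5 + 1.0904*q^4 - 11.2904*q^3 + 14.6416*q^2 - 0.656*q + 0.1728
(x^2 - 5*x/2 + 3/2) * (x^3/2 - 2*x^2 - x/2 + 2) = x^5/2 - 13*x^4/4 + 21*x^3/4 + x^2/4 - 23*x/4 + 3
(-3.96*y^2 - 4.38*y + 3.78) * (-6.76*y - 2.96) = 26.7696*y^3 + 41.3304*y^2 - 12.588*y - 11.1888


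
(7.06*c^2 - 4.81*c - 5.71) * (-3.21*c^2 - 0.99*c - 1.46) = -22.6626*c^4 + 8.4507*c^3 + 12.7834*c^2 + 12.6755*c + 8.3366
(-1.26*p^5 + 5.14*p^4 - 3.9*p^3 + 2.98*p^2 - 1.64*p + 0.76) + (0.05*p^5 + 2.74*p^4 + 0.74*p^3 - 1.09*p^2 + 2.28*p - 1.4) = -1.21*p^5 + 7.88*p^4 - 3.16*p^3 + 1.89*p^2 + 0.64*p - 0.64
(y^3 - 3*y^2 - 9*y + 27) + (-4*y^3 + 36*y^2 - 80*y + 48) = -3*y^3 + 33*y^2 - 89*y + 75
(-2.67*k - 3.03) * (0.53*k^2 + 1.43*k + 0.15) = -1.4151*k^3 - 5.424*k^2 - 4.7334*k - 0.4545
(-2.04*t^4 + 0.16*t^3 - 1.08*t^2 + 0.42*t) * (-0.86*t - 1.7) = 1.7544*t^5 + 3.3304*t^4 + 0.6568*t^3 + 1.4748*t^2 - 0.714*t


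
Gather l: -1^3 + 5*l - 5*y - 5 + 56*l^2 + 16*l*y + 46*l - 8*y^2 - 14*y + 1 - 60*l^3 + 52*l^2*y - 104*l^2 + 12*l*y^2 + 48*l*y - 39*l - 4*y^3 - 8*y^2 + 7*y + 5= -60*l^3 + l^2*(52*y - 48) + l*(12*y^2 + 64*y + 12) - 4*y^3 - 16*y^2 - 12*y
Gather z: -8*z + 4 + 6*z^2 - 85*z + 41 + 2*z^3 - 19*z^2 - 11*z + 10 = 2*z^3 - 13*z^2 - 104*z + 55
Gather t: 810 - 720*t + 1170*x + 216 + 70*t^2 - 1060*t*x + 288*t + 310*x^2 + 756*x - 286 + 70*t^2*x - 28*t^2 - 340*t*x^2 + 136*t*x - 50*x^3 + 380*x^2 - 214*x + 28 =t^2*(70*x + 42) + t*(-340*x^2 - 924*x - 432) - 50*x^3 + 690*x^2 + 1712*x + 768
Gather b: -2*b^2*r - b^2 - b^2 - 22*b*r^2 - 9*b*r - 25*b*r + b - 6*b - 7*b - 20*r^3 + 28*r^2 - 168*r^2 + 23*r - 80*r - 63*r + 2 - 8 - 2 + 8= b^2*(-2*r - 2) + b*(-22*r^2 - 34*r - 12) - 20*r^3 - 140*r^2 - 120*r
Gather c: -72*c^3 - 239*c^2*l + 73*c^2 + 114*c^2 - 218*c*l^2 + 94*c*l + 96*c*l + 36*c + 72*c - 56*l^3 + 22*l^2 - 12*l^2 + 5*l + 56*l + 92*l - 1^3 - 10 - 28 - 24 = -72*c^3 + c^2*(187 - 239*l) + c*(-218*l^2 + 190*l + 108) - 56*l^3 + 10*l^2 + 153*l - 63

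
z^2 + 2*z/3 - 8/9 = (z - 2/3)*(z + 4/3)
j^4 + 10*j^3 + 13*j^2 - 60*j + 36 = (j - 1)^2*(j + 6)^2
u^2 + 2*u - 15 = (u - 3)*(u + 5)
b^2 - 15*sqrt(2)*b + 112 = (b - 8*sqrt(2))*(b - 7*sqrt(2))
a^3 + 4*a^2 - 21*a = a*(a - 3)*(a + 7)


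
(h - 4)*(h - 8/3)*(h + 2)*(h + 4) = h^4 - 2*h^3/3 - 64*h^2/3 + 32*h/3 + 256/3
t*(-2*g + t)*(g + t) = -2*g^2*t - g*t^2 + t^3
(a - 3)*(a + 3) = a^2 - 9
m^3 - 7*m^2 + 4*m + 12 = (m - 6)*(m - 2)*(m + 1)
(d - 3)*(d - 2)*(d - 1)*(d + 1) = d^4 - 5*d^3 + 5*d^2 + 5*d - 6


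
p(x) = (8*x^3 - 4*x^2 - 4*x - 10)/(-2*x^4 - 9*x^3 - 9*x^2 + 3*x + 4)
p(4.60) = -0.34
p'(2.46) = -0.10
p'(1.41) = -0.82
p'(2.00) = -0.22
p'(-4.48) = 3.19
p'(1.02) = -3.49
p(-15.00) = 0.38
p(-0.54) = -10.24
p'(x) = (24*x^2 - 8*x - 4)/(-2*x^4 - 9*x^3 - 9*x^2 + 3*x + 4) + (8*x^3 - 4*x^2 - 4*x - 10)*(8*x^3 + 27*x^2 + 18*x - 3)/(-2*x^4 - 9*x^3 - 9*x^2 + 3*x + 4)^2 = 2*(8*x^6 - 8*x^5 - 66*x^4 - 52*x^3 - 111*x^2 - 106*x + 7)/(4*x^8 + 36*x^7 + 117*x^6 + 150*x^5 + 11*x^4 - 126*x^3 - 63*x^2 + 24*x + 16)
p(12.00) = -0.23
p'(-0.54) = 69.65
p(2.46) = -0.30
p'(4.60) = 0.01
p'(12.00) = 0.01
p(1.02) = 0.70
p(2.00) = -0.23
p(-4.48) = 4.25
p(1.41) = 0.03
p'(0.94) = -5.53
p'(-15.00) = 0.04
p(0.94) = 1.05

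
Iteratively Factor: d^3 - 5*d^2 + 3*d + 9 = (d - 3)*(d^2 - 2*d - 3) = (d - 3)*(d + 1)*(d - 3)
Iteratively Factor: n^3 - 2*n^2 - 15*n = (n - 5)*(n^2 + 3*n) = (n - 5)*(n + 3)*(n)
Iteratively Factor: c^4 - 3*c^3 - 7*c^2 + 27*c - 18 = (c + 3)*(c^3 - 6*c^2 + 11*c - 6) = (c - 2)*(c + 3)*(c^2 - 4*c + 3) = (c - 3)*(c - 2)*(c + 3)*(c - 1)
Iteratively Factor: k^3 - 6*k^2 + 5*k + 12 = (k - 4)*(k^2 - 2*k - 3) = (k - 4)*(k + 1)*(k - 3)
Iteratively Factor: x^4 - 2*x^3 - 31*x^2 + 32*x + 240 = (x - 5)*(x^3 + 3*x^2 - 16*x - 48) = (x - 5)*(x + 4)*(x^2 - x - 12) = (x - 5)*(x + 3)*(x + 4)*(x - 4)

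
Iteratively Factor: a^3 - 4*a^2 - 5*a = (a)*(a^2 - 4*a - 5) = a*(a + 1)*(a - 5)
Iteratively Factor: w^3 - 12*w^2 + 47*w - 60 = (w - 3)*(w^2 - 9*w + 20) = (w - 5)*(w - 3)*(w - 4)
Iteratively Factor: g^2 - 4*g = (g)*(g - 4)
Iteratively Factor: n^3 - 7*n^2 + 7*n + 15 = (n - 5)*(n^2 - 2*n - 3) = (n - 5)*(n + 1)*(n - 3)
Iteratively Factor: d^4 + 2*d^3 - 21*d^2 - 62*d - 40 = (d - 5)*(d^3 + 7*d^2 + 14*d + 8) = (d - 5)*(d + 4)*(d^2 + 3*d + 2) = (d - 5)*(d + 1)*(d + 4)*(d + 2)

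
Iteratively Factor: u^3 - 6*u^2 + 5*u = (u)*(u^2 - 6*u + 5) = u*(u - 5)*(u - 1)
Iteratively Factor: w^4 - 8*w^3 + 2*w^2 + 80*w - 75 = (w - 1)*(w^3 - 7*w^2 - 5*w + 75) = (w - 5)*(w - 1)*(w^2 - 2*w - 15) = (w - 5)*(w - 1)*(w + 3)*(w - 5)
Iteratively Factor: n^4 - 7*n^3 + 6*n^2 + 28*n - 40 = (n - 5)*(n^3 - 2*n^2 - 4*n + 8) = (n - 5)*(n - 2)*(n^2 - 4) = (n - 5)*(n - 2)^2*(n + 2)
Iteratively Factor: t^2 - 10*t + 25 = (t - 5)*(t - 5)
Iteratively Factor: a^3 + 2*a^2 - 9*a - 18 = (a + 3)*(a^2 - a - 6) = (a + 2)*(a + 3)*(a - 3)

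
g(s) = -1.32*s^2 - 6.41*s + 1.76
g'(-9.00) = 17.35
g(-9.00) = -47.47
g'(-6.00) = 9.43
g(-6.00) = -7.30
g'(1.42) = -10.16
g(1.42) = -10.00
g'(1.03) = -9.13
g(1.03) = -6.24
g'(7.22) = -25.47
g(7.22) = -113.33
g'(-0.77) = -4.38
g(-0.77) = 5.91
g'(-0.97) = -3.85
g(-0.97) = 6.74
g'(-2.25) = -0.47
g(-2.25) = 9.50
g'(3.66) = -16.07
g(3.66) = -39.38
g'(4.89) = -19.32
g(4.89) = -61.15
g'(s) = -2.64*s - 6.41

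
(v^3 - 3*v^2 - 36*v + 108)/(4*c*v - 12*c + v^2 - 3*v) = (v^2 - 36)/(4*c + v)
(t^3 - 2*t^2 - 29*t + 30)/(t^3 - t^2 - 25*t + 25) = (t - 6)/(t - 5)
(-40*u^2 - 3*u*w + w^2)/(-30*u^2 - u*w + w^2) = (8*u - w)/(6*u - w)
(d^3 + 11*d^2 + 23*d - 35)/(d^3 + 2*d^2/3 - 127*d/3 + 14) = 3*(d^2 + 4*d - 5)/(3*d^2 - 19*d + 6)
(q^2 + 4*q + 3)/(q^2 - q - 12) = (q + 1)/(q - 4)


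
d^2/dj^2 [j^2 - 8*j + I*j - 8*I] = 2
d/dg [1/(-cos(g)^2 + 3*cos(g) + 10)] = (3 - 2*cos(g))*sin(g)/(sin(g)^2 + 3*cos(g) + 9)^2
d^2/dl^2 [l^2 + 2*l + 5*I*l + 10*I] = 2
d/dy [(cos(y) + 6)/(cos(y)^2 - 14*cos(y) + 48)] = (cos(y)^2 + 12*cos(y) - 132)*sin(y)/(cos(y)^2 - 14*cos(y) + 48)^2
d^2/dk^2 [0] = 0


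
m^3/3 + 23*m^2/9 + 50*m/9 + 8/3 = (m/3 + 1)*(m + 2/3)*(m + 4)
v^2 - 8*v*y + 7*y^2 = (v - 7*y)*(v - y)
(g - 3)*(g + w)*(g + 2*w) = g^3 + 3*g^2*w - 3*g^2 + 2*g*w^2 - 9*g*w - 6*w^2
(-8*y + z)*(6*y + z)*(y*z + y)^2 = -48*y^4*z^2 - 96*y^4*z - 48*y^4 - 2*y^3*z^3 - 4*y^3*z^2 - 2*y^3*z + y^2*z^4 + 2*y^2*z^3 + y^2*z^2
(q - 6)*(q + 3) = q^2 - 3*q - 18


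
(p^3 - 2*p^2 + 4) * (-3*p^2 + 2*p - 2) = -3*p^5 + 8*p^4 - 6*p^3 - 8*p^2 + 8*p - 8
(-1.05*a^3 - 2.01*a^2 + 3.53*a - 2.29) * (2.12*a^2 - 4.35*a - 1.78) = -2.226*a^5 + 0.3063*a^4 + 18.0961*a^3 - 16.6325*a^2 + 3.6781*a + 4.0762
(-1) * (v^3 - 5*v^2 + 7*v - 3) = -v^3 + 5*v^2 - 7*v + 3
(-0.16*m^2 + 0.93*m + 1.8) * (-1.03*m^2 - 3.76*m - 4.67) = 0.1648*m^4 - 0.3563*m^3 - 4.6036*m^2 - 11.1111*m - 8.406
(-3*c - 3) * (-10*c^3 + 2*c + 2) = 30*c^4 + 30*c^3 - 6*c^2 - 12*c - 6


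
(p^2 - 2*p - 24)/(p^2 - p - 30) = (p + 4)/(p + 5)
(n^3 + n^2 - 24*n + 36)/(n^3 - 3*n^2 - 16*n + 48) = (n^2 + 4*n - 12)/(n^2 - 16)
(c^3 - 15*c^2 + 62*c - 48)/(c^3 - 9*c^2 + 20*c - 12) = (c - 8)/(c - 2)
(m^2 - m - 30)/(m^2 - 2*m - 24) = (m + 5)/(m + 4)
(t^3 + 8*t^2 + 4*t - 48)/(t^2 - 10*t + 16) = (t^2 + 10*t + 24)/(t - 8)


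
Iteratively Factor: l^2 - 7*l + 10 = (l - 5)*(l - 2)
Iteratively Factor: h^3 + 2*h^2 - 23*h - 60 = (h - 5)*(h^2 + 7*h + 12) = (h - 5)*(h + 3)*(h + 4)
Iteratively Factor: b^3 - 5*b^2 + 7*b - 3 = (b - 1)*(b^2 - 4*b + 3) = (b - 3)*(b - 1)*(b - 1)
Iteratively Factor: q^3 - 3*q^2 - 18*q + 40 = (q - 2)*(q^2 - q - 20) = (q - 5)*(q - 2)*(q + 4)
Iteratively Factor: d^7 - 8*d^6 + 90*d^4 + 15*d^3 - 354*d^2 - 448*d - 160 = (d + 2)*(d^6 - 10*d^5 + 20*d^4 + 50*d^3 - 85*d^2 - 184*d - 80) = (d - 4)*(d + 2)*(d^5 - 6*d^4 - 4*d^3 + 34*d^2 + 51*d + 20) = (d - 4)^2*(d + 2)*(d^4 - 2*d^3 - 12*d^2 - 14*d - 5) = (d - 5)*(d - 4)^2*(d + 2)*(d^3 + 3*d^2 + 3*d + 1) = (d - 5)*(d - 4)^2*(d + 1)*(d + 2)*(d^2 + 2*d + 1) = (d - 5)*(d - 4)^2*(d + 1)^2*(d + 2)*(d + 1)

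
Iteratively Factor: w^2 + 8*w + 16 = (w + 4)*(w + 4)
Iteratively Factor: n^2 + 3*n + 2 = (n + 1)*(n + 2)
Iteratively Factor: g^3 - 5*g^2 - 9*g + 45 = (g + 3)*(g^2 - 8*g + 15) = (g - 5)*(g + 3)*(g - 3)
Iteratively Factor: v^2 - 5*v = (v - 5)*(v)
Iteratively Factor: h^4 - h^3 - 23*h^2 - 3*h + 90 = (h + 3)*(h^3 - 4*h^2 - 11*h + 30) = (h + 3)^2*(h^2 - 7*h + 10) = (h - 5)*(h + 3)^2*(h - 2)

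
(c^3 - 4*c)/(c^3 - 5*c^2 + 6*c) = (c + 2)/(c - 3)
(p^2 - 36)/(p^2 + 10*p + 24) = (p - 6)/(p + 4)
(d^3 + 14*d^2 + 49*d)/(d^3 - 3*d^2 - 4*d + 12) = d*(d^2 + 14*d + 49)/(d^3 - 3*d^2 - 4*d + 12)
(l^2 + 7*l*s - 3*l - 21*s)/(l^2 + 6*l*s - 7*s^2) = (3 - l)/(-l + s)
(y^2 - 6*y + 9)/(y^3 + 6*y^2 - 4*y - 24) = (y^2 - 6*y + 9)/(y^3 + 6*y^2 - 4*y - 24)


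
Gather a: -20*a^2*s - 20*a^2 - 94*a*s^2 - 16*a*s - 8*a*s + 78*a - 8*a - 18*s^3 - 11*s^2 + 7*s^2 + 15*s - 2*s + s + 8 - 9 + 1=a^2*(-20*s - 20) + a*(-94*s^2 - 24*s + 70) - 18*s^3 - 4*s^2 + 14*s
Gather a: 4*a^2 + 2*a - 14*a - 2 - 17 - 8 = 4*a^2 - 12*a - 27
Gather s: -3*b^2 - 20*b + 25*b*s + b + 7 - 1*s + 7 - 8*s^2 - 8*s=-3*b^2 - 19*b - 8*s^2 + s*(25*b - 9) + 14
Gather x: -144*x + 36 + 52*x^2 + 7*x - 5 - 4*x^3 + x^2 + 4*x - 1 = -4*x^3 + 53*x^2 - 133*x + 30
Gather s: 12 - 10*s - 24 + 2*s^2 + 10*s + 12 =2*s^2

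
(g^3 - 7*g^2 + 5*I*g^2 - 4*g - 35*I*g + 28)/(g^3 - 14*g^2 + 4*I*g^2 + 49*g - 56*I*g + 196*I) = (g + I)/(g - 7)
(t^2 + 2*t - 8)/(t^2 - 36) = (t^2 + 2*t - 8)/(t^2 - 36)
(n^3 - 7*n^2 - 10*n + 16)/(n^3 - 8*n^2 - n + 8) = (n + 2)/(n + 1)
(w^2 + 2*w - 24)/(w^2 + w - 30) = (w - 4)/(w - 5)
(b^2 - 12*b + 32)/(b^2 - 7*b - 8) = (b - 4)/(b + 1)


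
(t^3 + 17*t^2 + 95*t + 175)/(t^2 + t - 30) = (t^3 + 17*t^2 + 95*t + 175)/(t^2 + t - 30)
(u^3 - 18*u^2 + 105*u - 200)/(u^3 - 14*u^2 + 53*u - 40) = (u - 5)/(u - 1)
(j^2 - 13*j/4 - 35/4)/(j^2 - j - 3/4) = (-4*j^2 + 13*j + 35)/(-4*j^2 + 4*j + 3)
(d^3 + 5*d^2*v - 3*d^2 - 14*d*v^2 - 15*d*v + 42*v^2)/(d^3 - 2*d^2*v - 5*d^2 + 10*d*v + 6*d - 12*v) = (d + 7*v)/(d - 2)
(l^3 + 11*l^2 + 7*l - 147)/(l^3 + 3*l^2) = (l^3 + 11*l^2 + 7*l - 147)/(l^2*(l + 3))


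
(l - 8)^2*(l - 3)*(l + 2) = l^4 - 17*l^3 + 74*l^2 + 32*l - 384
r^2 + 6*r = r*(r + 6)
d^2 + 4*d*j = d*(d + 4*j)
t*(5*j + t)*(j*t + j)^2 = 5*j^3*t^3 + 10*j^3*t^2 + 5*j^3*t + j^2*t^4 + 2*j^2*t^3 + j^2*t^2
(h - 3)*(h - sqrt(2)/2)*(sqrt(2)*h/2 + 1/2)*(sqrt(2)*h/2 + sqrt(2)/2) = h^4/2 - h^3 - 7*h^2/4 + h/2 + 3/4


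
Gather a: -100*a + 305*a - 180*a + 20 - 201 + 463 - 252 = 25*a + 30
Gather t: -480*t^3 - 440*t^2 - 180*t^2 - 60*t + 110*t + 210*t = -480*t^3 - 620*t^2 + 260*t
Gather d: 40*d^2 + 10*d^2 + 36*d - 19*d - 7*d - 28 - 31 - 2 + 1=50*d^2 + 10*d - 60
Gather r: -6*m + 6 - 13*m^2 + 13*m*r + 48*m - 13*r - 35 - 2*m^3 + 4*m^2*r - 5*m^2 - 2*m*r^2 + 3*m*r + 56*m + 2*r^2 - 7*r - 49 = -2*m^3 - 18*m^2 + 98*m + r^2*(2 - 2*m) + r*(4*m^2 + 16*m - 20) - 78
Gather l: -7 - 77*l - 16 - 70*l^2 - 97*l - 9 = -70*l^2 - 174*l - 32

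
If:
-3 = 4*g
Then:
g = -3/4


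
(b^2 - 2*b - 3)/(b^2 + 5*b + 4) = (b - 3)/(b + 4)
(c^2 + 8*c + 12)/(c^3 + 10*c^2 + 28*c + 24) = 1/(c + 2)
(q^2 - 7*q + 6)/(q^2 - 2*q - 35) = (-q^2 + 7*q - 6)/(-q^2 + 2*q + 35)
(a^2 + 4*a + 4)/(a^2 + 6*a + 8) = (a + 2)/(a + 4)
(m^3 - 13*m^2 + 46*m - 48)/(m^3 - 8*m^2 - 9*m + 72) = (m - 2)/(m + 3)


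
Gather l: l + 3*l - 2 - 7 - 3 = 4*l - 12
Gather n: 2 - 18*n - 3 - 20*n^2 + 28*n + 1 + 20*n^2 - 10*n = 0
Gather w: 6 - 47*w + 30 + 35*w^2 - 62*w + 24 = 35*w^2 - 109*w + 60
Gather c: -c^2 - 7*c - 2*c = -c^2 - 9*c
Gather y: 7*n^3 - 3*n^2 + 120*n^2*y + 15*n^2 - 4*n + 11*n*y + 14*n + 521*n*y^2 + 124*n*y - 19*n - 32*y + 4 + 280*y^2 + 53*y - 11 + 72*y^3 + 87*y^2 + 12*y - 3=7*n^3 + 12*n^2 - 9*n + 72*y^3 + y^2*(521*n + 367) + y*(120*n^2 + 135*n + 33) - 10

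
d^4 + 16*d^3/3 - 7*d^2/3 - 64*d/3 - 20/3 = (d - 2)*(d + 1/3)*(d + 2)*(d + 5)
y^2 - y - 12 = (y - 4)*(y + 3)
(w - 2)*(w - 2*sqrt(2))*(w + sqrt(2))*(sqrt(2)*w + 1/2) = sqrt(2)*w^4 - 2*sqrt(2)*w^3 - 3*w^3/2 - 9*sqrt(2)*w^2/2 + 3*w^2 - 2*w + 9*sqrt(2)*w + 4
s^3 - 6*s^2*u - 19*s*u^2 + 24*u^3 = (s - 8*u)*(s - u)*(s + 3*u)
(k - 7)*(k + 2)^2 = k^3 - 3*k^2 - 24*k - 28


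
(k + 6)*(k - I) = k^2 + 6*k - I*k - 6*I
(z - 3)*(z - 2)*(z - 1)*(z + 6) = z^4 - 25*z^2 + 60*z - 36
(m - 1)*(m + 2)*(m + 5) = m^3 + 6*m^2 + 3*m - 10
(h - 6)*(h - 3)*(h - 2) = h^3 - 11*h^2 + 36*h - 36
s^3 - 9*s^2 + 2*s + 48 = (s - 8)*(s - 3)*(s + 2)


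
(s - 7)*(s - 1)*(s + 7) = s^3 - s^2 - 49*s + 49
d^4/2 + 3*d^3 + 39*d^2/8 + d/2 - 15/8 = (d/2 + 1/2)*(d - 1/2)*(d + 5/2)*(d + 3)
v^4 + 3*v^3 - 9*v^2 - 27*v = v*(v - 3)*(v + 3)^2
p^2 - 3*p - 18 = (p - 6)*(p + 3)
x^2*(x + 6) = x^3 + 6*x^2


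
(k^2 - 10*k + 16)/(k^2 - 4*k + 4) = (k - 8)/(k - 2)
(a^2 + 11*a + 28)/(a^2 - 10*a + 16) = (a^2 + 11*a + 28)/(a^2 - 10*a + 16)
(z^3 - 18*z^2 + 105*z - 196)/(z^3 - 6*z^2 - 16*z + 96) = (z^2 - 14*z + 49)/(z^2 - 2*z - 24)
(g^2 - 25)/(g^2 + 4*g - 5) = (g - 5)/(g - 1)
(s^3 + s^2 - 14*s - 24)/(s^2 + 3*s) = s - 2 - 8/s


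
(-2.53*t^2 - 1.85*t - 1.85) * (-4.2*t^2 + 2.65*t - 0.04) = 10.626*t^4 + 1.0655*t^3 + 2.9687*t^2 - 4.8285*t + 0.074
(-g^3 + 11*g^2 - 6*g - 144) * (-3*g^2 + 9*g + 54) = 3*g^5 - 42*g^4 + 63*g^3 + 972*g^2 - 1620*g - 7776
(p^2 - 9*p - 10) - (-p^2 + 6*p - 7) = 2*p^2 - 15*p - 3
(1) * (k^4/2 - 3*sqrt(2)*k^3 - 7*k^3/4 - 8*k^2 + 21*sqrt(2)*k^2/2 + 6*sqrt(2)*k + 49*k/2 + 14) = k^4/2 - 3*sqrt(2)*k^3 - 7*k^3/4 - 8*k^2 + 21*sqrt(2)*k^2/2 + 6*sqrt(2)*k + 49*k/2 + 14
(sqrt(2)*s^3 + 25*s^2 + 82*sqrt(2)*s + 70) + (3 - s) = sqrt(2)*s^3 + 25*s^2 - s + 82*sqrt(2)*s + 73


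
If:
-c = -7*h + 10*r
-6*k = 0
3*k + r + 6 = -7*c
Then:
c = -r/7 - 6/7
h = 69*r/49 - 6/49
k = 0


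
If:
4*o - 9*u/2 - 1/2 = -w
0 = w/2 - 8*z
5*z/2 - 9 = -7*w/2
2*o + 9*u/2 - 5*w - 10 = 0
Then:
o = 529/156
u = 1211/351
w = 32/13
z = 2/13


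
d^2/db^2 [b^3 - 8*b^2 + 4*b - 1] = 6*b - 16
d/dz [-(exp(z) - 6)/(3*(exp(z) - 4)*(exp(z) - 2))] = (exp(2*z) - 12*exp(z) + 28)*exp(z)/(3*(exp(4*z) - 12*exp(3*z) + 52*exp(2*z) - 96*exp(z) + 64))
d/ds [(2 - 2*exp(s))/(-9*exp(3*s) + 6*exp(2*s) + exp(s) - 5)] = 2*(-(1 - exp(s))*(-27*exp(2*s) + 12*exp(s) + 1) + 9*exp(3*s) - 6*exp(2*s) - exp(s) + 5)*exp(s)/(9*exp(3*s) - 6*exp(2*s) - exp(s) + 5)^2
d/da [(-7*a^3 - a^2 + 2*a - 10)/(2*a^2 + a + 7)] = 2*(-7*a^4 - 7*a^3 - 76*a^2 + 13*a + 12)/(4*a^4 + 4*a^3 + 29*a^2 + 14*a + 49)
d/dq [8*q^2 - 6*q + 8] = 16*q - 6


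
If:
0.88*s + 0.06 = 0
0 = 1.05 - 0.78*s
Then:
No Solution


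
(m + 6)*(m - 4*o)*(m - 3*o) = m^3 - 7*m^2*o + 6*m^2 + 12*m*o^2 - 42*m*o + 72*o^2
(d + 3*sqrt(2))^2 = d^2 + 6*sqrt(2)*d + 18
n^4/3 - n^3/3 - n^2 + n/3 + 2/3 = (n/3 + 1/3)*(n - 2)*(n - 1)*(n + 1)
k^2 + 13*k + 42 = (k + 6)*(k + 7)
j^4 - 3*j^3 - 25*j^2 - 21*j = j*(j - 7)*(j + 1)*(j + 3)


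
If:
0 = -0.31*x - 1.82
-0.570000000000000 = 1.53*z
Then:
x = -5.87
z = -0.37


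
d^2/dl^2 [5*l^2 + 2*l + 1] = 10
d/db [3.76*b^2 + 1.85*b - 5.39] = 7.52*b + 1.85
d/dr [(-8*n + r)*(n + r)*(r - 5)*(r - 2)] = -16*n^2*r + 56*n^2 - 21*n*r^2 + 98*n*r - 70*n + 4*r^3 - 21*r^2 + 20*r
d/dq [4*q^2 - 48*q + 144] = 8*q - 48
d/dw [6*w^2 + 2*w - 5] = 12*w + 2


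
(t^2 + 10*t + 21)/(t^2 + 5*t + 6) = (t + 7)/(t + 2)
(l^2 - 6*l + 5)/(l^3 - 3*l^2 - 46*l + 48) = (l - 5)/(l^2 - 2*l - 48)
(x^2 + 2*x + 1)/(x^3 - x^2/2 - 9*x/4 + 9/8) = 8*(x^2 + 2*x + 1)/(8*x^3 - 4*x^2 - 18*x + 9)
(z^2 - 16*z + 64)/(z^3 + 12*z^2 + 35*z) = (z^2 - 16*z + 64)/(z*(z^2 + 12*z + 35))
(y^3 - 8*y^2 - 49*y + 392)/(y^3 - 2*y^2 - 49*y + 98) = (y - 8)/(y - 2)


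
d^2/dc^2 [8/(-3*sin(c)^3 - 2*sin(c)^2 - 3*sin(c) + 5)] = 8*(81*sin(c)^6 + 66*sin(c)^5 - 74*sin(c)^4 + 57*sin(c)^3 - 29*sin(c)^2 - 111*sin(c) - 38)/(3*sin(c)^3 + 2*sin(c)^2 + 3*sin(c) - 5)^3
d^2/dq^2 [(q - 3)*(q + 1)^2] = 6*q - 2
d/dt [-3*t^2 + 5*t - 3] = 5 - 6*t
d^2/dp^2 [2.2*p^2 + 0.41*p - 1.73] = 4.40000000000000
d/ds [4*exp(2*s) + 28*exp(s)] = (8*exp(s) + 28)*exp(s)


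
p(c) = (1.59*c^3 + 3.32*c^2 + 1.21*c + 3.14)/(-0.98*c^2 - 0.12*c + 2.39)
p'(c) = (1.96*c + 0.12)*(1.59*c^3 + 3.32*c^2 + 1.21*c + 3.14)/(-0.98*c^2 - 0.12*c + 2.39)^2 + (4.77*c^2 + 6.64*c + 1.21)/(-0.98*c^2 - 0.12*c + 2.39)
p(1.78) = -26.68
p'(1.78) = 73.39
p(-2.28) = 0.50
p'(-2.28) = -3.58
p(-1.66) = -27.02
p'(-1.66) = -790.72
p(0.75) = 3.77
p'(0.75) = 8.50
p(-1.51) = 10.12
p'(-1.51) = -79.26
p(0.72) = 3.52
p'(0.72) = 7.72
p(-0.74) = 1.76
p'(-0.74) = -1.77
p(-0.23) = 1.28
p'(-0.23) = -0.21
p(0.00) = 1.31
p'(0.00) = 0.57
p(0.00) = 1.31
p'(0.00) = 0.57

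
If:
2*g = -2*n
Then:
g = -n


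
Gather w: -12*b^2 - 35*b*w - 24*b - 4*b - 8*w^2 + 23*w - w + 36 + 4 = -12*b^2 - 28*b - 8*w^2 + w*(22 - 35*b) + 40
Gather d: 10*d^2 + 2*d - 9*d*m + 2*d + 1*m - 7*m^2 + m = 10*d^2 + d*(4 - 9*m) - 7*m^2 + 2*m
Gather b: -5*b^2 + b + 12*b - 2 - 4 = -5*b^2 + 13*b - 6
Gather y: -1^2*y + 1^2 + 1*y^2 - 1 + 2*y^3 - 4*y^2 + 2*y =2*y^3 - 3*y^2 + y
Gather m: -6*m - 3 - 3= -6*m - 6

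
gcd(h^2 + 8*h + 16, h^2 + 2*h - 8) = h + 4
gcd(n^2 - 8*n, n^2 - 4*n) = n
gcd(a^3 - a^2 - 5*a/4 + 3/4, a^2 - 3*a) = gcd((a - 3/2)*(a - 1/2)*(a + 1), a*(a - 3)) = 1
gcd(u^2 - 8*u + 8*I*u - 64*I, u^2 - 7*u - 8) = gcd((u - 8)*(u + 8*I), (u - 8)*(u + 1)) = u - 8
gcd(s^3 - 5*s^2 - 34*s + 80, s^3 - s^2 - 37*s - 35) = s + 5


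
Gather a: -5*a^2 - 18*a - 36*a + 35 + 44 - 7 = -5*a^2 - 54*a + 72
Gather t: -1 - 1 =-2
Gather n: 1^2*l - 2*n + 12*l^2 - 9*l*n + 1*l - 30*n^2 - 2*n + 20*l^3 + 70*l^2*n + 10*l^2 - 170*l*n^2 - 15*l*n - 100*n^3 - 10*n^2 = 20*l^3 + 22*l^2 + 2*l - 100*n^3 + n^2*(-170*l - 40) + n*(70*l^2 - 24*l - 4)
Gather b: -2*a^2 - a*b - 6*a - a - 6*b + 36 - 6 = -2*a^2 - 7*a + b*(-a - 6) + 30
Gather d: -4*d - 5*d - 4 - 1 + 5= -9*d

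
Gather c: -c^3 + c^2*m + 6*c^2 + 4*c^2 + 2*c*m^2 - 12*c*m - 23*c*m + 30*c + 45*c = -c^3 + c^2*(m + 10) + c*(2*m^2 - 35*m + 75)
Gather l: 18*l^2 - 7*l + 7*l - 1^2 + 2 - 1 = 18*l^2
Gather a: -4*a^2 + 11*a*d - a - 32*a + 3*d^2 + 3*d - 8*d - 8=-4*a^2 + a*(11*d - 33) + 3*d^2 - 5*d - 8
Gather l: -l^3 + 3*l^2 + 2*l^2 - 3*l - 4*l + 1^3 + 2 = -l^3 + 5*l^2 - 7*l + 3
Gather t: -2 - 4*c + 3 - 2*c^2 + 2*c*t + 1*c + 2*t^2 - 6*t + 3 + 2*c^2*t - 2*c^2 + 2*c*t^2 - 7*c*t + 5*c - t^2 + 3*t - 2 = -4*c^2 + 2*c + t^2*(2*c + 1) + t*(2*c^2 - 5*c - 3) + 2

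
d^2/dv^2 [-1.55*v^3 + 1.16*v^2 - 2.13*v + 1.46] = 2.32 - 9.3*v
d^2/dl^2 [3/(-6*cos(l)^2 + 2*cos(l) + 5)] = 6*(-72*sin(l)^4 + 98*sin(l)^2 - 35*cos(l)/2 + 9*cos(3*l)/2 + 8)/(6*sin(l)^2 + 2*cos(l) - 1)^3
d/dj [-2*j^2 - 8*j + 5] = -4*j - 8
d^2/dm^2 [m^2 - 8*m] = 2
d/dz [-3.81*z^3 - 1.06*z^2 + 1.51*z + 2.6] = -11.43*z^2 - 2.12*z + 1.51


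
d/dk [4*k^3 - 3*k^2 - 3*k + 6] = 12*k^2 - 6*k - 3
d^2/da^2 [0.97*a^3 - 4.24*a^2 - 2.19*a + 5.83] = 5.82*a - 8.48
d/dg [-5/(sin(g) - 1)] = 5*cos(g)/(sin(g) - 1)^2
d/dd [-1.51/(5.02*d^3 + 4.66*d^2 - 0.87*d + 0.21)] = (22.7406*d^2 + 14.0732*d - 1.3137)/(5.02*d^3 + 4.66*d^2 - 0.87*d + 0.21)^2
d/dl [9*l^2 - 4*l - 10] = 18*l - 4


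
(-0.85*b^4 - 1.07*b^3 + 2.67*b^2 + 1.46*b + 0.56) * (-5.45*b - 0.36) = 4.6325*b^5 + 6.1375*b^4 - 14.1663*b^3 - 8.9182*b^2 - 3.5776*b - 0.2016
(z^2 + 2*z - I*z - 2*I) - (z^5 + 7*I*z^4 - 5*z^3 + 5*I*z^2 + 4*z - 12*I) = -z^5 - 7*I*z^4 + 5*z^3 + z^2 - 5*I*z^2 - 2*z - I*z + 10*I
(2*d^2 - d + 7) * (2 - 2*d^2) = -4*d^4 + 2*d^3 - 10*d^2 - 2*d + 14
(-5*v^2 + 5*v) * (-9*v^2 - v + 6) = 45*v^4 - 40*v^3 - 35*v^2 + 30*v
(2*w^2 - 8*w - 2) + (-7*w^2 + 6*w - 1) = -5*w^2 - 2*w - 3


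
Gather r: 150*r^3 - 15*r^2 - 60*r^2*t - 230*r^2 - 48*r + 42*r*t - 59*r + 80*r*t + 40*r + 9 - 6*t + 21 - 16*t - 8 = 150*r^3 + r^2*(-60*t - 245) + r*(122*t - 67) - 22*t + 22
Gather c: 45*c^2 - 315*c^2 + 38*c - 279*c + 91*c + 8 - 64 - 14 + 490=-270*c^2 - 150*c + 420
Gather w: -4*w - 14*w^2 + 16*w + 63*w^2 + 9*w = 49*w^2 + 21*w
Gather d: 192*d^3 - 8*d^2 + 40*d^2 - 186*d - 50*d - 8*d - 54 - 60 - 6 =192*d^3 + 32*d^2 - 244*d - 120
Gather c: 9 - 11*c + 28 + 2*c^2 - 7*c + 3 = 2*c^2 - 18*c + 40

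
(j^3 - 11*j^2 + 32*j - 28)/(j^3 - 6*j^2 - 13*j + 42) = (j - 2)/(j + 3)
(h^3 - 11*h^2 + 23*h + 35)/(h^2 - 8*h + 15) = (h^2 - 6*h - 7)/(h - 3)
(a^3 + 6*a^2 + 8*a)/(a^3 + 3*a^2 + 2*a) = (a + 4)/(a + 1)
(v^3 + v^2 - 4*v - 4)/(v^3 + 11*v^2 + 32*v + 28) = (v^2 - v - 2)/(v^2 + 9*v + 14)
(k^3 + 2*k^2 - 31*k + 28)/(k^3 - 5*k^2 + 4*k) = (k + 7)/k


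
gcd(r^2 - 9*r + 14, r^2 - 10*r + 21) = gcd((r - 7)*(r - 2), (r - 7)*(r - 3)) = r - 7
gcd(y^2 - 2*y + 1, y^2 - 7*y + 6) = y - 1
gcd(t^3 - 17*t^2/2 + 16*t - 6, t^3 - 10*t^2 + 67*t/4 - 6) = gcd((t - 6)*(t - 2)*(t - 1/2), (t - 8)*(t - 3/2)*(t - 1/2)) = t - 1/2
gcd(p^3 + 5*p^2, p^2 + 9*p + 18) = 1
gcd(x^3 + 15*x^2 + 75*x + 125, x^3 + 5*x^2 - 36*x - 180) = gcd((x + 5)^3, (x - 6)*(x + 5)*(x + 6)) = x + 5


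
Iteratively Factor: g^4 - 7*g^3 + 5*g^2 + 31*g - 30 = (g - 5)*(g^3 - 2*g^2 - 5*g + 6) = (g - 5)*(g - 1)*(g^2 - g - 6) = (g - 5)*(g - 1)*(g + 2)*(g - 3)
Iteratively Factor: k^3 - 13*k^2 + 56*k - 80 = (k - 5)*(k^2 - 8*k + 16) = (k - 5)*(k - 4)*(k - 4)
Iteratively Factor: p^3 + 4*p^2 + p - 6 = (p + 3)*(p^2 + p - 2) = (p - 1)*(p + 3)*(p + 2)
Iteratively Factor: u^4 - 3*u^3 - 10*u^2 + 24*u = (u)*(u^3 - 3*u^2 - 10*u + 24) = u*(u - 4)*(u^2 + u - 6) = u*(u - 4)*(u + 3)*(u - 2)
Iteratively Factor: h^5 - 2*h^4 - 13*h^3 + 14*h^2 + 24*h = (h + 3)*(h^4 - 5*h^3 + 2*h^2 + 8*h) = (h - 2)*(h + 3)*(h^3 - 3*h^2 - 4*h) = (h - 4)*(h - 2)*(h + 3)*(h^2 + h) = h*(h - 4)*(h - 2)*(h + 3)*(h + 1)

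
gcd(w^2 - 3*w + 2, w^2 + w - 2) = w - 1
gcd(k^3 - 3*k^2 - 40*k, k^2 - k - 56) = k - 8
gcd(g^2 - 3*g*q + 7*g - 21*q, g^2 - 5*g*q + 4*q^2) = 1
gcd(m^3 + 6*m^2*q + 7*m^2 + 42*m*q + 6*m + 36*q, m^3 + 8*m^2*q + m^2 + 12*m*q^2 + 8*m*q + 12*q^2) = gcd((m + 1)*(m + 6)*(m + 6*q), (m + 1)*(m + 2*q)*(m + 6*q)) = m^2 + 6*m*q + m + 6*q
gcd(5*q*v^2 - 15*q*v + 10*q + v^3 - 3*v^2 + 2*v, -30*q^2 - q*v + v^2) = 5*q + v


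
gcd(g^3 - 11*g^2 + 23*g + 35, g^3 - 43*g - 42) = g^2 - 6*g - 7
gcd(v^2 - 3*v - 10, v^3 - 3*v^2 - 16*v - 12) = v + 2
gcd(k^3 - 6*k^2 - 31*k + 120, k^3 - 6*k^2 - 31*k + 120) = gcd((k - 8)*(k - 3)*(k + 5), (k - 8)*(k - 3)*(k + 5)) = k^3 - 6*k^2 - 31*k + 120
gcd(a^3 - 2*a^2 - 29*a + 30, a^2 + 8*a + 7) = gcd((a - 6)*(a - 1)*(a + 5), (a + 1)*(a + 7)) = 1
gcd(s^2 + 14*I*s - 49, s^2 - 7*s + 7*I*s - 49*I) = s + 7*I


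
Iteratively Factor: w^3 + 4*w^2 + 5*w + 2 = (w + 1)*(w^2 + 3*w + 2) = (w + 1)*(w + 2)*(w + 1)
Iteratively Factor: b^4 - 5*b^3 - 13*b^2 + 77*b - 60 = (b - 3)*(b^3 - 2*b^2 - 19*b + 20) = (b - 5)*(b - 3)*(b^2 + 3*b - 4) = (b - 5)*(b - 3)*(b + 4)*(b - 1)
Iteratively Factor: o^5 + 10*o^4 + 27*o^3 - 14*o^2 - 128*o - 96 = (o - 2)*(o^4 + 12*o^3 + 51*o^2 + 88*o + 48) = (o - 2)*(o + 4)*(o^3 + 8*o^2 + 19*o + 12) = (o - 2)*(o + 1)*(o + 4)*(o^2 + 7*o + 12) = (o - 2)*(o + 1)*(o + 4)^2*(o + 3)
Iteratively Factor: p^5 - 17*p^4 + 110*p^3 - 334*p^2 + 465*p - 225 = (p - 5)*(p^4 - 12*p^3 + 50*p^2 - 84*p + 45) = (p - 5)^2*(p^3 - 7*p^2 + 15*p - 9) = (p - 5)^2*(p - 3)*(p^2 - 4*p + 3) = (p - 5)^2*(p - 3)^2*(p - 1)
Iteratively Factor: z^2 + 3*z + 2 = (z + 2)*(z + 1)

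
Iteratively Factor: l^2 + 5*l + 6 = (l + 2)*(l + 3)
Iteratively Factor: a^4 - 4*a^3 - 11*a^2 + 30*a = (a)*(a^3 - 4*a^2 - 11*a + 30) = a*(a - 5)*(a^2 + a - 6) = a*(a - 5)*(a - 2)*(a + 3)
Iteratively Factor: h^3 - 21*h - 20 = (h + 4)*(h^2 - 4*h - 5) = (h - 5)*(h + 4)*(h + 1)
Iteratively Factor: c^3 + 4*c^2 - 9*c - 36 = (c - 3)*(c^2 + 7*c + 12) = (c - 3)*(c + 3)*(c + 4)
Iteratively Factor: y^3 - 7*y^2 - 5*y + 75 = (y + 3)*(y^2 - 10*y + 25) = (y - 5)*(y + 3)*(y - 5)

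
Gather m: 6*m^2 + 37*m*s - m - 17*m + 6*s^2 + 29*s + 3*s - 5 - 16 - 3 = 6*m^2 + m*(37*s - 18) + 6*s^2 + 32*s - 24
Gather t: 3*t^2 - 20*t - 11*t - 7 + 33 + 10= 3*t^2 - 31*t + 36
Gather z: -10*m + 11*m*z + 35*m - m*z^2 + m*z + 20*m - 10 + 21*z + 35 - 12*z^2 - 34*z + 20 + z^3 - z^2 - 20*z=45*m + z^3 + z^2*(-m - 13) + z*(12*m - 33) + 45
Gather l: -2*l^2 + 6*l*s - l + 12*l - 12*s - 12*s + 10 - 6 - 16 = -2*l^2 + l*(6*s + 11) - 24*s - 12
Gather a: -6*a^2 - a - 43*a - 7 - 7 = -6*a^2 - 44*a - 14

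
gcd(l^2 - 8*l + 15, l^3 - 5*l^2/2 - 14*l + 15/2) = l - 5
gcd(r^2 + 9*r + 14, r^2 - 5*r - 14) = r + 2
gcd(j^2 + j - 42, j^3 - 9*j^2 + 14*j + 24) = j - 6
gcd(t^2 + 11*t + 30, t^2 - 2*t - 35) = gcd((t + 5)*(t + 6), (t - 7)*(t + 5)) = t + 5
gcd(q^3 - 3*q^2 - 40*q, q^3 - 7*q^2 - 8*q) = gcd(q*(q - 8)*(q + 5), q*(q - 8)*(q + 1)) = q^2 - 8*q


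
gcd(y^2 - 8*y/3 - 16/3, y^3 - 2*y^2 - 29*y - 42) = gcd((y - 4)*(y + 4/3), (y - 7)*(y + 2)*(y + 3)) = 1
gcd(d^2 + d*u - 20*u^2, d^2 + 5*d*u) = d + 5*u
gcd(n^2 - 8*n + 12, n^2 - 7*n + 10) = n - 2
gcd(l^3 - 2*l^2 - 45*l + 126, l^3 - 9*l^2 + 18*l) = l^2 - 9*l + 18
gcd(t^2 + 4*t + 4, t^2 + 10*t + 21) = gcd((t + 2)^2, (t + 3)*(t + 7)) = 1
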